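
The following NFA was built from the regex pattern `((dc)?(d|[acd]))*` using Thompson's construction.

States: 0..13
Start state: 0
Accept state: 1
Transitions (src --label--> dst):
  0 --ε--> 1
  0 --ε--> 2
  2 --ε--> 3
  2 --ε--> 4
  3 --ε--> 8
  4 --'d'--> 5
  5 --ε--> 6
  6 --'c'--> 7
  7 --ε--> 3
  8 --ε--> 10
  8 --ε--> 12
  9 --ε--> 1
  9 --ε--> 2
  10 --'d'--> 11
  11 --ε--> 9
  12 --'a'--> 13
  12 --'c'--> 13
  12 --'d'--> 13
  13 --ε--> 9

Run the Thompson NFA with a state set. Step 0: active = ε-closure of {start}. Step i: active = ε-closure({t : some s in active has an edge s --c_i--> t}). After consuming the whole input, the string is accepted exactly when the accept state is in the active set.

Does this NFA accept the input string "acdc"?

Answer: ACCEPT

Derivation:
start: ε-closure({0}) = {0,1,2,3,4,8,10,12}
'a' @ 1: {1,2,3,4,8,9,10,12,13}  ✓accept
'c' @ 2: {1,2,3,4,8,9,10,12,13}  ✓accept
'd' @ 3: {1,2,3,4,5,6,8,9,10,11,12,13}  ✓accept
'c' @ 4: {1,2,3,4,7,8,9,10,12,13}  ✓accept
after full input: {1,2,3,4,7,8,9,10,12,13}  (accept=1 in)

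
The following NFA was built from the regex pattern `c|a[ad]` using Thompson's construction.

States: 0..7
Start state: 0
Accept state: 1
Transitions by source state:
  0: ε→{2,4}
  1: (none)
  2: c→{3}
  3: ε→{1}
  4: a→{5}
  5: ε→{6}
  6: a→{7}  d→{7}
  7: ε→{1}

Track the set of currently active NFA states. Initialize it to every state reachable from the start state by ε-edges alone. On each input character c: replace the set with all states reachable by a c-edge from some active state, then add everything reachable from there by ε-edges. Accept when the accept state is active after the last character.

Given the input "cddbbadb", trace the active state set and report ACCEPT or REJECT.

Answer: REJECT

Trace:
initial (ε-close {0}): {0,2,4}
'c' @ 1: {1,3}  ✓accept
'd' @ 2: {}  — no active states
rest 'dbbadb' ignored (set empty)
final: {}; accept 1 not in set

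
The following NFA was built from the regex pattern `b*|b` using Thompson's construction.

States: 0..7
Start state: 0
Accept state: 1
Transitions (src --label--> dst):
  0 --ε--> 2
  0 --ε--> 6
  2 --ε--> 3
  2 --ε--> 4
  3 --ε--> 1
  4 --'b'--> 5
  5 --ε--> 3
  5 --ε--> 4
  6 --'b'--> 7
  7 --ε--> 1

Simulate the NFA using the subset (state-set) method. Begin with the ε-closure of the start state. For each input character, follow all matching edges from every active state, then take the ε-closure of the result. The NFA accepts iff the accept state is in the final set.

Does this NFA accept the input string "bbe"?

S₀ = ε-closure({0}) = {0,1,2,3,4,6}
'b' @ 1: {1,3,4,5,7}  (accept∈set)
'b' @ 2: {1,3,4,5}  (accept∈set)
'e' @ 3: {}  — state set empty
after full input: {}  (accept=1 not in)

Answer: REJECT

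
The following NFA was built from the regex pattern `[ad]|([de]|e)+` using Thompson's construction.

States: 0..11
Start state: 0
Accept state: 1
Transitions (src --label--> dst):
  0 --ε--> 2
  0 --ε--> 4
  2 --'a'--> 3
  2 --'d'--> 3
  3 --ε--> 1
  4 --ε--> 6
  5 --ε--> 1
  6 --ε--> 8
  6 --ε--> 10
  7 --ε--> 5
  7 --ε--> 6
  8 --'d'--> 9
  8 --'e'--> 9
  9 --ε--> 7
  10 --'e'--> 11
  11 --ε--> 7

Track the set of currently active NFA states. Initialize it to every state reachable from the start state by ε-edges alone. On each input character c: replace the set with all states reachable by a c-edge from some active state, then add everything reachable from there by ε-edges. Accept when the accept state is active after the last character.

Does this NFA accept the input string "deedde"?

S₀ = ε-closure({0}) = {0,2,4,6,8,10}
'd' @ 1: {1,3,5,6,7,8,9,10}  (accept∈set)
'e' @ 2: {1,5,6,7,8,9,10,11}  (accept∈set)
'e' @ 3: {1,5,6,7,8,9,10,11}  (accept∈set)
'd' @ 4: {1,5,6,7,8,9,10}  (accept∈set)
'd' @ 5: {1,5,6,7,8,9,10}  (accept∈set)
'e' @ 6: {1,5,6,7,8,9,10,11}  (accept∈set)
final: {1,5,6,7,8,9,10,11}; accept 1 in set

Answer: ACCEPT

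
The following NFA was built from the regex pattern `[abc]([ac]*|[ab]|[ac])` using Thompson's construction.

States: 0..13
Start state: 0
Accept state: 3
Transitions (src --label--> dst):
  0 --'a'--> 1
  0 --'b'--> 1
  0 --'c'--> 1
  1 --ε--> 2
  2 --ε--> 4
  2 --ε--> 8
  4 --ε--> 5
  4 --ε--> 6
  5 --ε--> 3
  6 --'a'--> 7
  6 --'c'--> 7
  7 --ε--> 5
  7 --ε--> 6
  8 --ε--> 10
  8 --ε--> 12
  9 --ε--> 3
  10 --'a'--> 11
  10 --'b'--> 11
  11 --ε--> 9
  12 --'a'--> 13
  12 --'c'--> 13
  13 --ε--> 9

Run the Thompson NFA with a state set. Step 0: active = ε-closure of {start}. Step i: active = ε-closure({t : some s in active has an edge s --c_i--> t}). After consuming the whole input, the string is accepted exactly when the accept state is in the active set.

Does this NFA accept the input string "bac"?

start: ε-closure({0}) = {0}
'b' @ 1: {1,2,3,4,5,6,8,10,12}  [accepting]
'a' @ 2: {3,5,6,7,9,11,13}  [accepting]
'c' @ 3: {3,5,6,7}  [accepting]
after full input: {3,5,6,7}  (accept=3 in)

Answer: ACCEPT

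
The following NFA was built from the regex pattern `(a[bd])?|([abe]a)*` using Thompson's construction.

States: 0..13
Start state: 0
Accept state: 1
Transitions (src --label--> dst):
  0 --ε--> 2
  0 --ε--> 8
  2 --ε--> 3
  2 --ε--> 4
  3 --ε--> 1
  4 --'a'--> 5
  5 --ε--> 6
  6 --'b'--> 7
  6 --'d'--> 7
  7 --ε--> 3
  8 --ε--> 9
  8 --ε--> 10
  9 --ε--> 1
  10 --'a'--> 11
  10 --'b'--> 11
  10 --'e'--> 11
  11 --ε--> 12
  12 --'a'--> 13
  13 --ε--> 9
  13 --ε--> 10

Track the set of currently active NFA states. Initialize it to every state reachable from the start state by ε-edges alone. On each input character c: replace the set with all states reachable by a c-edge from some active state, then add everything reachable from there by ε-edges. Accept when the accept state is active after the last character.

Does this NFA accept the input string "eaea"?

S₀ = ε-closure({0}) = {0,1,2,3,4,8,9,10}
'e' @ 1: {11,12}
'a' @ 2: {1,9,10,13}  (accept∈set)
'e' @ 3: {11,12}
'a' @ 4: {1,9,10,13}  (accept∈set)
after full input: {1,9,10,13}  (accept=1 in)

Answer: ACCEPT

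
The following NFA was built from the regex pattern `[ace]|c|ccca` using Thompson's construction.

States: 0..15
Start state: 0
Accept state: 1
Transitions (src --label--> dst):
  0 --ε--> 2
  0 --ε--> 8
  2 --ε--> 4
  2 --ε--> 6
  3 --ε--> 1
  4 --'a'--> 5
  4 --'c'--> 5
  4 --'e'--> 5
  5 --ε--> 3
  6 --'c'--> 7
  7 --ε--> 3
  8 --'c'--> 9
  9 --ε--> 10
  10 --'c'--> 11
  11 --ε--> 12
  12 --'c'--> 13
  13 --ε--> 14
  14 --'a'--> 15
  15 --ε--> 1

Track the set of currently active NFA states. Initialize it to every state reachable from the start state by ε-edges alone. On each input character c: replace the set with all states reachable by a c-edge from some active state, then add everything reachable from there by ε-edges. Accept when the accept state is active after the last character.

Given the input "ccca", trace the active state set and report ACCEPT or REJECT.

Answer: ACCEPT

Steps:
start: ε-closure({0}) = {0,2,4,6,8}
'c' @ 1: {1,3,5,7,9,10}  [accepting]
'c' @ 2: {11,12}
'c' @ 3: {13,14}
'a' @ 4: {1,15}  [accepting]
final: {1,15}; accept 1 in set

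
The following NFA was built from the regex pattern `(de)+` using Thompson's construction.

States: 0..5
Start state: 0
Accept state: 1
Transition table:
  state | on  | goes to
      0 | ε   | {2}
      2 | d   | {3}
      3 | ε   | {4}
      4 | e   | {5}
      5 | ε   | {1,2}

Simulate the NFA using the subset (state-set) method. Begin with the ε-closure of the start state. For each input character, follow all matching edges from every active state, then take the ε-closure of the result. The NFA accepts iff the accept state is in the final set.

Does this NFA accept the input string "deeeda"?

S₀ = ε-closure({0}) = {0,2}
'd' @ 1: {3,4}
'e' @ 2: {1,2,5}  (accept∈set)
'e' @ 3: {}  — state set empty
rest 'eda' ignored (set empty)
final: {}; accept 1 not in set

Answer: REJECT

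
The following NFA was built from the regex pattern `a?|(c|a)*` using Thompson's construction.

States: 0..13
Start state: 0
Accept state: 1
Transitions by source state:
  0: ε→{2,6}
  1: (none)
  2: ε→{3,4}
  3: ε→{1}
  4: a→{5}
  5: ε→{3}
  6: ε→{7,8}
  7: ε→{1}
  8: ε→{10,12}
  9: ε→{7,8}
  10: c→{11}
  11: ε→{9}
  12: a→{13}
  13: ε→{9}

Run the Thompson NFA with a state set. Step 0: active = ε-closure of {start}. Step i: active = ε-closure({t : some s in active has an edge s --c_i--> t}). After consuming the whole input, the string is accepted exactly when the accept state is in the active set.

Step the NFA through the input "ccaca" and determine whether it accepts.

start: ε-closure({0}) = {0,1,2,3,4,6,7,8,10,12}
'c' @ 1: {1,7,8,9,10,11,12}  [accepting]
'c' @ 2: {1,7,8,9,10,11,12}  [accepting]
'a' @ 3: {1,7,8,9,10,12,13}  [accepting]
'c' @ 4: {1,7,8,9,10,11,12}  [accepting]
'a' @ 5: {1,7,8,9,10,12,13}  [accepting]
final: {1,7,8,9,10,12,13}; accept 1 in set

Answer: ACCEPT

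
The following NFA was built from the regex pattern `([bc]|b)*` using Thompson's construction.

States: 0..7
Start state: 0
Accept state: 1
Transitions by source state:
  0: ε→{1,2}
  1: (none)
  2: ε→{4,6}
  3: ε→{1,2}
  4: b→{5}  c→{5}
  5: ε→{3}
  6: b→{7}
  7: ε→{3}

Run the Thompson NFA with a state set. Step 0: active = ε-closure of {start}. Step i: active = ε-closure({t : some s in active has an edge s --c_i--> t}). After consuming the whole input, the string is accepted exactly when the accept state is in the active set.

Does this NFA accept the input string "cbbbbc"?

Answer: ACCEPT

Trace:
start: ε-closure({0}) = {0,1,2,4,6}
'c' @ 1: {1,2,3,4,5,6}  ✓accept
'b' @ 2: {1,2,3,4,5,6,7}  ✓accept
'b' @ 3: {1,2,3,4,5,6,7}  ✓accept
'b' @ 4: {1,2,3,4,5,6,7}  ✓accept
'b' @ 5: {1,2,3,4,5,6,7}  ✓accept
'c' @ 6: {1,2,3,4,5,6}  ✓accept
final: {1,2,3,4,5,6}; accept 1 in set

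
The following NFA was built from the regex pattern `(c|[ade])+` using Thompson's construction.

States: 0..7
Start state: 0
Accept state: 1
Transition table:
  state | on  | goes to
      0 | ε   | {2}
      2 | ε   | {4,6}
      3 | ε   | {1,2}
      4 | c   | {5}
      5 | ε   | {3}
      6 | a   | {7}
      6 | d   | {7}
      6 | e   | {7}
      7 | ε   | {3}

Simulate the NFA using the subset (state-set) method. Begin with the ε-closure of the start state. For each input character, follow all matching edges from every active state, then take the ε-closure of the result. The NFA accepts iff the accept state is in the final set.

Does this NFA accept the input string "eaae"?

Answer: ACCEPT

Trace:
start: ε-closure({0}) = {0,2,4,6}
'e' @ 1: {1,2,3,4,6,7}  (accept∈set)
'a' @ 2: {1,2,3,4,6,7}  (accept∈set)
'a' @ 3: {1,2,3,4,6,7}  (accept∈set)
'e' @ 4: {1,2,3,4,6,7}  (accept∈set)
final: {1,2,3,4,6,7}; accept 1 in set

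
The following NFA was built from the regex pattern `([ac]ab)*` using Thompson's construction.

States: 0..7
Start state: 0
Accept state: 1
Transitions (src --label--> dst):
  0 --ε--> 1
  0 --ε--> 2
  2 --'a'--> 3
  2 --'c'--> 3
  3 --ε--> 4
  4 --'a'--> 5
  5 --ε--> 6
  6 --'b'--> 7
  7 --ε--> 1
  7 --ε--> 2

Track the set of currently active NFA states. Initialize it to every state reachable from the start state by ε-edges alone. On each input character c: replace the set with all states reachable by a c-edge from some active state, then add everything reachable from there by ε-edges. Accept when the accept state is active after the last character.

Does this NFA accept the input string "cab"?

S₀ = ε-closure({0}) = {0,1,2}
'c' @ 1: {3,4}
'a' @ 2: {5,6}
'b' @ 3: {1,2,7}  ✓accept
final: {1,2,7}; accept 1 in set

Answer: ACCEPT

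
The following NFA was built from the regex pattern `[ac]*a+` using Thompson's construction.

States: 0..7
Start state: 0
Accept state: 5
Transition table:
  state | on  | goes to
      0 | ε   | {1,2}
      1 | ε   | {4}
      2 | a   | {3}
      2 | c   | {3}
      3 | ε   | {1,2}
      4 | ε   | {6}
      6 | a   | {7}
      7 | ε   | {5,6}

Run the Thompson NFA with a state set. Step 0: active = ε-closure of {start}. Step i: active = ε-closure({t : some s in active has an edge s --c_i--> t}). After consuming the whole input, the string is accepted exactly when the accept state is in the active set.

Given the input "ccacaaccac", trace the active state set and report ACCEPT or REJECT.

Answer: REJECT

Derivation:
initial (ε-close {0}): {0,1,2,4,6}
'c' @ 1: {1,2,3,4,6}
'c' @ 2: {1,2,3,4,6}
'a' @ 3: {1,2,3,4,5,6,7}  [accepting]
'c' @ 4: {1,2,3,4,6}
'a' @ 5: {1,2,3,4,5,6,7}  [accepting]
'a' @ 6: {1,2,3,4,5,6,7}  [accepting]
'c' @ 7: {1,2,3,4,6}
'c' @ 8: {1,2,3,4,6}
'a' @ 9: {1,2,3,4,5,6,7}  [accepting]
'c' @ 10: {1,2,3,4,6}
end set {1,2,3,4,6} — state 5 not in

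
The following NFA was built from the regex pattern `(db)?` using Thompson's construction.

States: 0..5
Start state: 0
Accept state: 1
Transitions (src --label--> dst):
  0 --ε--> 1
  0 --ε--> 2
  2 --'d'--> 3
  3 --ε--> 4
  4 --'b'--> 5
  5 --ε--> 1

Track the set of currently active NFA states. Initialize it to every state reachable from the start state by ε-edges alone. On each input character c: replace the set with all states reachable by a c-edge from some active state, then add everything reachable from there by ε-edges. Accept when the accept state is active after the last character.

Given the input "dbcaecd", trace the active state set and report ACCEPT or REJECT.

initial (ε-close {0}): {0,1,2}
'd' @ 1: {3,4}
'b' @ 2: {1,5}  [accepting]
'c' @ 3: {}  — dead — no transitions
rest 'aecd' ignored (set empty)
end set {} — state 1 not in

Answer: REJECT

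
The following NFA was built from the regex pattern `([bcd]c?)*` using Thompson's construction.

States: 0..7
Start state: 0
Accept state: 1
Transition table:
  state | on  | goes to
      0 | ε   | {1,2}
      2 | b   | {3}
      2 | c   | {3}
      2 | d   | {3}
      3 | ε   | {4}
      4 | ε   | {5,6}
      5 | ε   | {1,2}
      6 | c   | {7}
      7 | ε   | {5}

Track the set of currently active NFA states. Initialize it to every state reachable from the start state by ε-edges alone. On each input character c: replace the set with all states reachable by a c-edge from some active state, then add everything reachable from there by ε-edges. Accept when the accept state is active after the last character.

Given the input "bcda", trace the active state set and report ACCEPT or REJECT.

Answer: REJECT

Trace:
initial (ε-close {0}): {0,1,2}
'b' @ 1: {1,2,3,4,5,6}  ✓accept
'c' @ 2: {1,2,3,4,5,6,7}  ✓accept
'd' @ 3: {1,2,3,4,5,6}  ✓accept
'a' @ 4: {}  — dead — no transitions
after full input: {}  (accept=1 not in)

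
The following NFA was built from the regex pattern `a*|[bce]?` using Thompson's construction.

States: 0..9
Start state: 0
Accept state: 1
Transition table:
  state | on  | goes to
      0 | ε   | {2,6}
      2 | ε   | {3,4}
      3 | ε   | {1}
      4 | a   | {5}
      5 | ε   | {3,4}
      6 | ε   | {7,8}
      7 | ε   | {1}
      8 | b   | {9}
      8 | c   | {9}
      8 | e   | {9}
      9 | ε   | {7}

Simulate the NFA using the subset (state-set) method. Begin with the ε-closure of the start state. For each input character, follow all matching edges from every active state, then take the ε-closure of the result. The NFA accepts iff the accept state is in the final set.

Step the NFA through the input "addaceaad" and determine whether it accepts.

Answer: REJECT

Derivation:
initial (ε-close {0}): {0,1,2,3,4,6,7,8}
'a' @ 1: {1,3,4,5}  ✓accept
'd' @ 2: {}  — state set empty
rest 'daceaad' ignored (set empty)
after full input: {}  (accept=1 not in)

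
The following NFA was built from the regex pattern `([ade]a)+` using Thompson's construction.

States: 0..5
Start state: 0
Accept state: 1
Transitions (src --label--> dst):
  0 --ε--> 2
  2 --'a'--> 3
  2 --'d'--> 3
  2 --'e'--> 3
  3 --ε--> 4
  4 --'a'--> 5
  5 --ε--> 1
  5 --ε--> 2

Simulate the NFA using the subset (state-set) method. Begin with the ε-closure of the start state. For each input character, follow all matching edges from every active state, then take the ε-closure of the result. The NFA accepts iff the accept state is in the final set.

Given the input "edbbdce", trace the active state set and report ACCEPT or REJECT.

start: ε-closure({0}) = {0,2}
'e' @ 1: {3,4}
'd' @ 2: {}  — state set empty
rest 'bbdce' ignored (set empty)
end set {} — state 1 not in

Answer: REJECT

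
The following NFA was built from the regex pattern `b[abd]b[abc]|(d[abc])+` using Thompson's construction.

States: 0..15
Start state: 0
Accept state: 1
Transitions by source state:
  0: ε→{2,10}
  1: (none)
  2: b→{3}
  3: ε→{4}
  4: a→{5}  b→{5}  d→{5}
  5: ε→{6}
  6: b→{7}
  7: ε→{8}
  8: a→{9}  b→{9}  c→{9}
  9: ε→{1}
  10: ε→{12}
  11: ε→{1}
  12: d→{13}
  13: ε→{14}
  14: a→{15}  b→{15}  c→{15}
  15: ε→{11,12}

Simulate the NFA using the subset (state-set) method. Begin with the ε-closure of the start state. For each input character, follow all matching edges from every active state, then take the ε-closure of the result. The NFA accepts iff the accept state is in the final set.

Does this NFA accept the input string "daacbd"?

Answer: REJECT

Steps:
S₀ = ε-closure({0}) = {0,2,10,12}
'd' @ 1: {13,14}
'a' @ 2: {1,11,12,15}  [accepting]
'a' @ 3: {}  — no active states
rest 'cbd' ignored (set empty)
final: {}; accept 1 not in set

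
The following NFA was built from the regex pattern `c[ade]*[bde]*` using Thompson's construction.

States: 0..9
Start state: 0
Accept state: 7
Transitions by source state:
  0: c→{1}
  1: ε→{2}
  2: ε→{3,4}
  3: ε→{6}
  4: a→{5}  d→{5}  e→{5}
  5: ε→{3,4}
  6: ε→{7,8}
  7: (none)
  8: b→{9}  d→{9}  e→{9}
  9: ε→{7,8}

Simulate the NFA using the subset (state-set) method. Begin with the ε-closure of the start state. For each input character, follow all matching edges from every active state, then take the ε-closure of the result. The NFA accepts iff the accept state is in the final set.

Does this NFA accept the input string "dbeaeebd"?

start: ε-closure({0}) = {0}
'd' @ 1: {}  — state set empty
rest 'beaeebd' ignored (set empty)
final: {}; accept 7 not in set

Answer: REJECT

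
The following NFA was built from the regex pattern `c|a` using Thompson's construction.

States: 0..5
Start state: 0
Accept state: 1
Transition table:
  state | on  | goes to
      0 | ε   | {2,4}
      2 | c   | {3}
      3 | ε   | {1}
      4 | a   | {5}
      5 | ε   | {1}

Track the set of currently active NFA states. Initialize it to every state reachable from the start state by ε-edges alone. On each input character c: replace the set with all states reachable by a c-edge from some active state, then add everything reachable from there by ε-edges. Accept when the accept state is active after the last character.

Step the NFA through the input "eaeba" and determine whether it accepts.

Answer: REJECT

Derivation:
initial (ε-close {0}): {0,2,4}
'e' @ 1: {}  — dead — no transitions
rest 'aeba' ignored (set empty)
after full input: {}  (accept=1 not in)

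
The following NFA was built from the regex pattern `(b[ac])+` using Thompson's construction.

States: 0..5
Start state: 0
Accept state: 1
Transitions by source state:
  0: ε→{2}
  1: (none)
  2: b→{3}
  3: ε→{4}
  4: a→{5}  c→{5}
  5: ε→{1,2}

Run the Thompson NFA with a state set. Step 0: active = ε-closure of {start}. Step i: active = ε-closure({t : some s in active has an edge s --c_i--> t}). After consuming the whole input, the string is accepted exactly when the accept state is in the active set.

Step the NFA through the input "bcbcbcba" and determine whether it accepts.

initial (ε-close {0}): {0,2}
'b' @ 1: {3,4}
'c' @ 2: {1,2,5}  (accept∈set)
'b' @ 3: {3,4}
'c' @ 4: {1,2,5}  (accept∈set)
'b' @ 5: {3,4}
'c' @ 6: {1,2,5}  (accept∈set)
'b' @ 7: {3,4}
'a' @ 8: {1,2,5}  (accept∈set)
end set {1,2,5} — state 1 in

Answer: ACCEPT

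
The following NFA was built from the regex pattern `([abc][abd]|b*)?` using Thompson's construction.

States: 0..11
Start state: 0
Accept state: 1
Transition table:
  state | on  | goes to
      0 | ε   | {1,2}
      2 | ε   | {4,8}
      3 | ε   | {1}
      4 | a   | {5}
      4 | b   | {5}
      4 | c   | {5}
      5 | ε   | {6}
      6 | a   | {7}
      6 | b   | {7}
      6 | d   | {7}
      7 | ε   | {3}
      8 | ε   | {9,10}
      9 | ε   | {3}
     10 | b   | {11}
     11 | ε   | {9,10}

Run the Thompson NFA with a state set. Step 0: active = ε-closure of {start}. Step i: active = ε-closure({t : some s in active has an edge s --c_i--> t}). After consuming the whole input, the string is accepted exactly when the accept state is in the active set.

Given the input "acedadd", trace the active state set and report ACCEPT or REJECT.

Answer: REJECT

Trace:
S₀ = ε-closure({0}) = {0,1,2,3,4,8,9,10}
'a' @ 1: {5,6}
'c' @ 2: {}  — no active states
rest 'edadd' ignored (set empty)
end set {} — state 1 not in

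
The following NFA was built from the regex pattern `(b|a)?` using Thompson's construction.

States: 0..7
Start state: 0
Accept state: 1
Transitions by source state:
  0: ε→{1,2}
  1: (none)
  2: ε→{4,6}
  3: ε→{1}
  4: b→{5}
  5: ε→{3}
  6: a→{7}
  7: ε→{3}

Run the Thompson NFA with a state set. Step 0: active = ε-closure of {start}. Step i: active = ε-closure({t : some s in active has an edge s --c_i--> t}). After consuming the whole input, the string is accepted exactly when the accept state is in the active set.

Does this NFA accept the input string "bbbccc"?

Answer: REJECT

Trace:
initial (ε-close {0}): {0,1,2,4,6}
'b' @ 1: {1,3,5}  [accepting]
'b' @ 2: {}  — no active states
rest 'bccc' ignored (set empty)
final: {}; accept 1 not in set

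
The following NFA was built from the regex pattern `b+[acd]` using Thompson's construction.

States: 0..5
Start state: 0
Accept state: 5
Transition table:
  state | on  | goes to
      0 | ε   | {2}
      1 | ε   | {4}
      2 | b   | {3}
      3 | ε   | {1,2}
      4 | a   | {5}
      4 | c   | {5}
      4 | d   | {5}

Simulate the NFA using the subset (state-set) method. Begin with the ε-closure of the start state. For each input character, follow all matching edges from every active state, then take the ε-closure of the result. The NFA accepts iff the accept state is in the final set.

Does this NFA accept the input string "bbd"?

S₀ = ε-closure({0}) = {0,2}
'b' @ 1: {1,2,3,4}
'b' @ 2: {1,2,3,4}
'd' @ 3: {5}  (accept∈set)
after full input: {5}  (accept=5 in)

Answer: ACCEPT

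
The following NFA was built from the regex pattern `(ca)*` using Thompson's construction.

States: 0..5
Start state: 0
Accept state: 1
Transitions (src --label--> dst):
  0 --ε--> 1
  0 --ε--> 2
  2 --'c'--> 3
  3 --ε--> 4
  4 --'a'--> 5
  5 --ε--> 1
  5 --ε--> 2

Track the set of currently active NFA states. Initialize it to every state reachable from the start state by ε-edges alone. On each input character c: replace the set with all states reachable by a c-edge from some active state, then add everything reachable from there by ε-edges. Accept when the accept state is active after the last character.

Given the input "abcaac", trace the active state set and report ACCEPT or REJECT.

Answer: REJECT

Derivation:
start: ε-closure({0}) = {0,1,2}
'a' @ 1: {}  — state set empty
rest 'bcaac' ignored (set empty)
after full input: {}  (accept=1 not in)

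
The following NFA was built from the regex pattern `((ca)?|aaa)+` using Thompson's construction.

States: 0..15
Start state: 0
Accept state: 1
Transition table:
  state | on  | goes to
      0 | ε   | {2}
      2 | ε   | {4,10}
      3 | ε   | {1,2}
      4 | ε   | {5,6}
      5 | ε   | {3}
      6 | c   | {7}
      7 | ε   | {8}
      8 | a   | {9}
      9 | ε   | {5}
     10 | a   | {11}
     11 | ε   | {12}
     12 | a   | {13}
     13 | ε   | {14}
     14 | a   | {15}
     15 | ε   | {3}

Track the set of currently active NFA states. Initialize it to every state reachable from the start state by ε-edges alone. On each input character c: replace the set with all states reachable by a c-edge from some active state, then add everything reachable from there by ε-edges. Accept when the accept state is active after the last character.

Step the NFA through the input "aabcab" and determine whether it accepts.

S₀ = ε-closure({0}) = {0,1,2,3,4,5,6,10}
'a' @ 1: {11,12}
'a' @ 2: {13,14}
'b' @ 3: {}  — no active states
rest 'cab' ignored (set empty)
end set {} — state 1 not in

Answer: REJECT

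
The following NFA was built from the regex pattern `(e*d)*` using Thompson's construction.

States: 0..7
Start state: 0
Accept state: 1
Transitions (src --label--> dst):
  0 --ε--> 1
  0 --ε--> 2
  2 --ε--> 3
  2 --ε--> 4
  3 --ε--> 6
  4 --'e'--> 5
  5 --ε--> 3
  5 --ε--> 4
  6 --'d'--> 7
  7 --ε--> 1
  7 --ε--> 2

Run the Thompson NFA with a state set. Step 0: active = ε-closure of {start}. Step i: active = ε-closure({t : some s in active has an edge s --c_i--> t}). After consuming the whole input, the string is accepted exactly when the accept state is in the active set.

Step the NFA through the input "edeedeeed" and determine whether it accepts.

Answer: ACCEPT

Derivation:
S₀ = ε-closure({0}) = {0,1,2,3,4,6}
'e' @ 1: {3,4,5,6}
'd' @ 2: {1,2,3,4,6,7}  ✓accept
'e' @ 3: {3,4,5,6}
'e' @ 4: {3,4,5,6}
'd' @ 5: {1,2,3,4,6,7}  ✓accept
'e' @ 6: {3,4,5,6}
'e' @ 7: {3,4,5,6}
'e' @ 8: {3,4,5,6}
'd' @ 9: {1,2,3,4,6,7}  ✓accept
end set {1,2,3,4,6,7} — state 1 in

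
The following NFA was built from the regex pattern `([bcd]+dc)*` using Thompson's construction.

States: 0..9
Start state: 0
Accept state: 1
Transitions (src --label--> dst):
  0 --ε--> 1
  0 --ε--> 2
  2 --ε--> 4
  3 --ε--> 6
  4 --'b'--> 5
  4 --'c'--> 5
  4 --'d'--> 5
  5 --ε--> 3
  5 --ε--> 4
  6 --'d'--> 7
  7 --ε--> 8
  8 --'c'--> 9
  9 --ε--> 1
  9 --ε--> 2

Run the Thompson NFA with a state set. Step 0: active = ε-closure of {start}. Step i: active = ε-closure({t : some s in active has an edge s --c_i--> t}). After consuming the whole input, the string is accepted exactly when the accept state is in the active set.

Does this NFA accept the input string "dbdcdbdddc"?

Answer: ACCEPT

Derivation:
S₀ = ε-closure({0}) = {0,1,2,4}
'd' @ 1: {3,4,5,6}
'b' @ 2: {3,4,5,6}
'd' @ 3: {3,4,5,6,7,8}
'c' @ 4: {1,2,3,4,5,6,9}  [accepting]
'd' @ 5: {3,4,5,6,7,8}
'b' @ 6: {3,4,5,6}
'd' @ 7: {3,4,5,6,7,8}
'd' @ 8: {3,4,5,6,7,8}
'd' @ 9: {3,4,5,6,7,8}
'c' @ 10: {1,2,3,4,5,6,9}  [accepting]
end set {1,2,3,4,5,6,9} — state 1 in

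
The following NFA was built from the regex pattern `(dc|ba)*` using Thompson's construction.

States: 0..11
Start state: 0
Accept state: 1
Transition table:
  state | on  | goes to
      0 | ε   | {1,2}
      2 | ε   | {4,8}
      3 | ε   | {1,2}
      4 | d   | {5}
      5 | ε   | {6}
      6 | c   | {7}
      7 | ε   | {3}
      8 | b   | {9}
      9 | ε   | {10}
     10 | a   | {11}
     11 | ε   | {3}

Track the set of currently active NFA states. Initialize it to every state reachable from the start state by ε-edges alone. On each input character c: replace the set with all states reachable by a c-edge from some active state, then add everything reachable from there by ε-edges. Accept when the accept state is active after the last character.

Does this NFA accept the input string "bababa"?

start: ε-closure({0}) = {0,1,2,4,8}
'b' @ 1: {9,10}
'a' @ 2: {1,2,3,4,8,11}  [accepting]
'b' @ 3: {9,10}
'a' @ 4: {1,2,3,4,8,11}  [accepting]
'b' @ 5: {9,10}
'a' @ 6: {1,2,3,4,8,11}  [accepting]
end set {1,2,3,4,8,11} — state 1 in

Answer: ACCEPT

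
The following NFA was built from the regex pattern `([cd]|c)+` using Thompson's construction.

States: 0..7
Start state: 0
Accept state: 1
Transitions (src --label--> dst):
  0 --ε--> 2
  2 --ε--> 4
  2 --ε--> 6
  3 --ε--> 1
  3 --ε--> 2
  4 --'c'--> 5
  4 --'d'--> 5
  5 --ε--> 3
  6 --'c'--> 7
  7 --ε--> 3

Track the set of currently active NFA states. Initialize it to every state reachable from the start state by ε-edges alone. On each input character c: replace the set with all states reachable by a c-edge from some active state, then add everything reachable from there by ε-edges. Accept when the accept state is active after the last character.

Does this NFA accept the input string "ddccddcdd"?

start: ε-closure({0}) = {0,2,4,6}
'd' @ 1: {1,2,3,4,5,6}  [accepting]
'd' @ 2: {1,2,3,4,5,6}  [accepting]
'c' @ 3: {1,2,3,4,5,6,7}  [accepting]
'c' @ 4: {1,2,3,4,5,6,7}  [accepting]
'd' @ 5: {1,2,3,4,5,6}  [accepting]
'd' @ 6: {1,2,3,4,5,6}  [accepting]
'c' @ 7: {1,2,3,4,5,6,7}  [accepting]
'd' @ 8: {1,2,3,4,5,6}  [accepting]
'd' @ 9: {1,2,3,4,5,6}  [accepting]
end set {1,2,3,4,5,6} — state 1 in

Answer: ACCEPT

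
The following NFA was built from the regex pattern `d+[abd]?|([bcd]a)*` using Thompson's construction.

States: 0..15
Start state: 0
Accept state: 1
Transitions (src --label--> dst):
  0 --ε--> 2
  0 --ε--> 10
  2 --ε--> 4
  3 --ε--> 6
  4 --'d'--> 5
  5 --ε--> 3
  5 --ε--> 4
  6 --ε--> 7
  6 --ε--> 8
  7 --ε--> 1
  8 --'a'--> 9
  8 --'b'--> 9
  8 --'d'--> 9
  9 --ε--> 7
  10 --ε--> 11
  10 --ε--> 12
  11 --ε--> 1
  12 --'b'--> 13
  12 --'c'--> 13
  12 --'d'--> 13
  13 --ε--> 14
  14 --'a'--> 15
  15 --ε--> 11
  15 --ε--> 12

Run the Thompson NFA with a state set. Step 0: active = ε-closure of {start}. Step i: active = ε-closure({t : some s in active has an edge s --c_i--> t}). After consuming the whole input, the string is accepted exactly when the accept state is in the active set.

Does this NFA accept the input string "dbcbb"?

start: ε-closure({0}) = {0,1,2,4,10,11,12}
'd' @ 1: {1,3,4,5,6,7,8,13,14}  ✓accept
'b' @ 2: {1,7,9}  ✓accept
'c' @ 3: {}  — state set empty
rest 'bb' ignored (set empty)
end set {} — state 1 not in

Answer: REJECT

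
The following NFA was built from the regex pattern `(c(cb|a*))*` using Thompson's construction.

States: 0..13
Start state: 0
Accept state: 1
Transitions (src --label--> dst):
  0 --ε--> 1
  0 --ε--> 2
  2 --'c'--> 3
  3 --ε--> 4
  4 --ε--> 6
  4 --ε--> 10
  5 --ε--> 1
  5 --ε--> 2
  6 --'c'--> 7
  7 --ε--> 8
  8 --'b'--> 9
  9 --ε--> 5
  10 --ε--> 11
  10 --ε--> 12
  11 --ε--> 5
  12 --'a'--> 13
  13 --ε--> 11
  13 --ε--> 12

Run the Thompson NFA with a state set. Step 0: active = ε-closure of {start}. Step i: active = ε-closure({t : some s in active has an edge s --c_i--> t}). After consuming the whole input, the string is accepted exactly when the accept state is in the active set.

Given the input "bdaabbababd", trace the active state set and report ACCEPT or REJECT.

initial (ε-close {0}): {0,1,2}
'b' @ 1: {}  — dead — no transitions
rest 'daabbababd' ignored (set empty)
end set {} — state 1 not in

Answer: REJECT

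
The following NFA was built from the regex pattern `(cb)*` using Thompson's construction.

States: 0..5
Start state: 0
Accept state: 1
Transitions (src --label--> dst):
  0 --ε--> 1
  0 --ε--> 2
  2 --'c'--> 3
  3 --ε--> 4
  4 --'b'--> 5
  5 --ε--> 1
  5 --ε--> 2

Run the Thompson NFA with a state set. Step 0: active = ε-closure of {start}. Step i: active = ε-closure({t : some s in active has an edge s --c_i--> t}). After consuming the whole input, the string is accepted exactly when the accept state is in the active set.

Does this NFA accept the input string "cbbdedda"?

start: ε-closure({0}) = {0,1,2}
'c' @ 1: {3,4}
'b' @ 2: {1,2,5}  [accepting]
'b' @ 3: {}  — state set empty
rest 'dedda' ignored (set empty)
final: {}; accept 1 not in set

Answer: REJECT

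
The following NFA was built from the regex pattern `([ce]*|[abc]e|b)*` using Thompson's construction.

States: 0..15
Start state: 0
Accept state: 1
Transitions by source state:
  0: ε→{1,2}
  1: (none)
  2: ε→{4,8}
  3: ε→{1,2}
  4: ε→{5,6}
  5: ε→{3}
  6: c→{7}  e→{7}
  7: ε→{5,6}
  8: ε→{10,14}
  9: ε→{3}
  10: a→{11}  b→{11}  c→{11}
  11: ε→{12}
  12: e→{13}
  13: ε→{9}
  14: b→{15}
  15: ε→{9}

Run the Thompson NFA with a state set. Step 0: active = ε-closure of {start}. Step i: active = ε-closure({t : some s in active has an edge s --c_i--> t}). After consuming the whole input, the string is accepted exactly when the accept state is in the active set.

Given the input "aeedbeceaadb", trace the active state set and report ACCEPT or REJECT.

Answer: REJECT

Derivation:
start: ε-closure({0}) = {0,1,2,3,4,5,6,8,10,14}
'a' @ 1: {11,12}
'e' @ 2: {1,2,3,4,5,6,8,9,10,13,14}  ✓accept
'e' @ 3: {1,2,3,4,5,6,7,8,10,14}  ✓accept
'd' @ 4: {}  — no active states
rest 'beceaadb' ignored (set empty)
after full input: {}  (accept=1 not in)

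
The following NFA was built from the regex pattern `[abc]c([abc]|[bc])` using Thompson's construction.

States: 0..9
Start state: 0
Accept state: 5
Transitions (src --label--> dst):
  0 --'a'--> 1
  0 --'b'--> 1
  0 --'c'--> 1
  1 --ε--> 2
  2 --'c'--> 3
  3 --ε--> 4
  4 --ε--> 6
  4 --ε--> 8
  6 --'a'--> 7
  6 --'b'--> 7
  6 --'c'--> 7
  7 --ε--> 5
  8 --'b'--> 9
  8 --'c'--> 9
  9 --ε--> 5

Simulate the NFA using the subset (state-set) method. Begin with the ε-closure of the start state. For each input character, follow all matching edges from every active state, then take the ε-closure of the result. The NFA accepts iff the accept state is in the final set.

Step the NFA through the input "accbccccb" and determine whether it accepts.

Answer: REJECT

Trace:
start: ε-closure({0}) = {0}
'a' @ 1: {1,2}
'c' @ 2: {3,4,6,8}
'c' @ 3: {5,7,9}  [accepting]
'b' @ 4: {}  — no active states
rest 'ccccb' ignored (set empty)
end set {} — state 5 not in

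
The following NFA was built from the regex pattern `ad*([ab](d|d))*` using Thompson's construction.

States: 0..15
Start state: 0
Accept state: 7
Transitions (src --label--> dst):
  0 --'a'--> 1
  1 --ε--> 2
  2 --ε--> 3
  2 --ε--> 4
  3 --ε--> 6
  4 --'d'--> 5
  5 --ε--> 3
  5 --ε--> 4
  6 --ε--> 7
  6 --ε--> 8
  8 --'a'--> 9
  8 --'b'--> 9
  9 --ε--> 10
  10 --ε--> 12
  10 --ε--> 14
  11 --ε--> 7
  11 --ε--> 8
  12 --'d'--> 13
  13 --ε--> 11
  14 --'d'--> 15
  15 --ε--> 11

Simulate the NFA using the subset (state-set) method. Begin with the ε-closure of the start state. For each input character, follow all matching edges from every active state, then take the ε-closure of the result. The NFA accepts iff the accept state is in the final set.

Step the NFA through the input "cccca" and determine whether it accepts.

initial (ε-close {0}): {0}
'c' @ 1: {}  — no active states
rest 'ccca' ignored (set empty)
final: {}; accept 7 not in set

Answer: REJECT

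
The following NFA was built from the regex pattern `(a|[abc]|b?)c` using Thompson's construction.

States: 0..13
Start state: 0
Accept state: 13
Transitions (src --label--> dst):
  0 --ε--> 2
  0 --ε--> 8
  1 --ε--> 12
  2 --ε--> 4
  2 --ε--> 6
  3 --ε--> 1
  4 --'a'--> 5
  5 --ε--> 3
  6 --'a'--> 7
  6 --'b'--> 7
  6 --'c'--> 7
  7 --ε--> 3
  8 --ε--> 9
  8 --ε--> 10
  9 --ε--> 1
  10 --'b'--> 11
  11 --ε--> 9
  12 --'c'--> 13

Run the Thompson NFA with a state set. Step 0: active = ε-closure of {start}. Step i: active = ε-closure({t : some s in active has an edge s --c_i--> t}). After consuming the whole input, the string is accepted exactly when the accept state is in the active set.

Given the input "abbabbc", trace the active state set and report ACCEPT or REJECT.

Answer: REJECT

Trace:
S₀ = ε-closure({0}) = {0,1,2,4,6,8,9,10,12}
'a' @ 1: {1,3,5,7,12}
'b' @ 2: {}  — state set empty
rest 'babbc' ignored (set empty)
end set {} — state 13 not in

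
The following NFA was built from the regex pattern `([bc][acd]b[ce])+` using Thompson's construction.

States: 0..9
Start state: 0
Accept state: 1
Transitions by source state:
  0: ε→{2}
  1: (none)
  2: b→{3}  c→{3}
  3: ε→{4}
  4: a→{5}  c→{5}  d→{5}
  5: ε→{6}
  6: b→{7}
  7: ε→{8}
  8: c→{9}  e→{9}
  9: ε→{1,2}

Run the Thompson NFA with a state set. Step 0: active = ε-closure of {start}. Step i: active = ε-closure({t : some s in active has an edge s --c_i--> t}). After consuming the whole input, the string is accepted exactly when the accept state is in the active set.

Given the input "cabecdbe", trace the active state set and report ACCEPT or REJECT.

Answer: ACCEPT

Derivation:
initial (ε-close {0}): {0,2}
'c' @ 1: {3,4}
'a' @ 2: {5,6}
'b' @ 3: {7,8}
'e' @ 4: {1,2,9}  [accepting]
'c' @ 5: {3,4}
'd' @ 6: {5,6}
'b' @ 7: {7,8}
'e' @ 8: {1,2,9}  [accepting]
end set {1,2,9} — state 1 in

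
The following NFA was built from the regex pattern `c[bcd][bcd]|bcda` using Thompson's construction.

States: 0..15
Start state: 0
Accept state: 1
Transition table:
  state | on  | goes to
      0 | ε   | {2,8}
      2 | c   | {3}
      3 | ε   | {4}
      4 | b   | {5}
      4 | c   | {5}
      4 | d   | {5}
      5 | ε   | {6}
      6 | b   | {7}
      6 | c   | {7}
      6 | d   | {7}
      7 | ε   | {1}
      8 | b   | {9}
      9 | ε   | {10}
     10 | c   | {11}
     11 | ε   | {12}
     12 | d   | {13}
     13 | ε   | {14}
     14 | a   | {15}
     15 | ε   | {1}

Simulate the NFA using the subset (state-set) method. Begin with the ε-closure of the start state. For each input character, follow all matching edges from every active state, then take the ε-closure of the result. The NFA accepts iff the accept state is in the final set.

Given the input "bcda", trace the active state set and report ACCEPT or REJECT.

initial (ε-close {0}): {0,2,8}
'b' @ 1: {9,10}
'c' @ 2: {11,12}
'd' @ 3: {13,14}
'a' @ 4: {1,15}  [accepting]
after full input: {1,15}  (accept=1 in)

Answer: ACCEPT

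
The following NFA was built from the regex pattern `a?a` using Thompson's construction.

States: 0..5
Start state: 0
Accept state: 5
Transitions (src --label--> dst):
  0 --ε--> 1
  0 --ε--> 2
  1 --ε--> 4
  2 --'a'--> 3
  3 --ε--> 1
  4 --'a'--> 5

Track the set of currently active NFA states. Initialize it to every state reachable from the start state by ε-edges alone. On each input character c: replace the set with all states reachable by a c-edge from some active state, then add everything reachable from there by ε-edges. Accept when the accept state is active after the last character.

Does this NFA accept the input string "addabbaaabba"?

start: ε-closure({0}) = {0,1,2,4}
'a' @ 1: {1,3,4,5}  (accept∈set)
'd' @ 2: {}  — dead — no transitions
rest 'dabbaaabba' ignored (set empty)
final: {}; accept 5 not in set

Answer: REJECT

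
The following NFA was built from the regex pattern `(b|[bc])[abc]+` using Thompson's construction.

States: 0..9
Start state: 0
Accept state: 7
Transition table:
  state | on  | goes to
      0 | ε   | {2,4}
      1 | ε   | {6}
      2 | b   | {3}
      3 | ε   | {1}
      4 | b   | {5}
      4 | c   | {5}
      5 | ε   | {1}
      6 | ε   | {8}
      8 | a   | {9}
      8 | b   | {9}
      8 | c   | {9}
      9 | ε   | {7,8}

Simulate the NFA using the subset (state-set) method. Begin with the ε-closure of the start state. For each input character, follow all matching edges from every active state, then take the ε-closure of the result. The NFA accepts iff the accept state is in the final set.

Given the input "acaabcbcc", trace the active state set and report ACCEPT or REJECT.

Answer: REJECT

Trace:
initial (ε-close {0}): {0,2,4}
'a' @ 1: {}  — state set empty
rest 'caabcbcc' ignored (set empty)
final: {}; accept 7 not in set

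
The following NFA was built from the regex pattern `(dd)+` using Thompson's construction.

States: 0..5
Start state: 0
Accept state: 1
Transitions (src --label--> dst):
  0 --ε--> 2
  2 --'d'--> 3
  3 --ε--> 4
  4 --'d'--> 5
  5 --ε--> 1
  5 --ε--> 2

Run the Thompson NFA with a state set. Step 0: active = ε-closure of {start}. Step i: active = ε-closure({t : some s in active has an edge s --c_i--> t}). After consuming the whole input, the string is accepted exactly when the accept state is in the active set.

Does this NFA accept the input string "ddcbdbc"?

Answer: REJECT

Trace:
S₀ = ε-closure({0}) = {0,2}
'd' @ 1: {3,4}
'd' @ 2: {1,2,5}  [accepting]
'c' @ 3: {}  — state set empty
rest 'bdbc' ignored (set empty)
after full input: {}  (accept=1 not in)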